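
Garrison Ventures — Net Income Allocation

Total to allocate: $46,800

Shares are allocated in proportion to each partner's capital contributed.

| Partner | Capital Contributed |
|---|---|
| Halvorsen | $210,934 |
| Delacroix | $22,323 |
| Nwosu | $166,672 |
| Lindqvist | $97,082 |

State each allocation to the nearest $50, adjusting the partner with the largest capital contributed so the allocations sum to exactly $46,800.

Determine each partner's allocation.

Total capital contributed = 210,934 + 22,323 + 166,672 + 97,082 = 497,011.
Proportional shares: Halvorsen 19,862.16; Delacroix 2,102.00; Nwosu 15,694.32; Lindqvist 9,141.52.
After rounding ($50): Halvorsen $19,850; Delacroix $2,100; Nwosu $15,700; Lindqvist $9,150. Sum = $46,800.
Sum already equals the total — no adjustment.

Halvorsen: $19,850 | Delacroix: $2,100 | Nwosu: $15,700 | Lindqvist: $9,150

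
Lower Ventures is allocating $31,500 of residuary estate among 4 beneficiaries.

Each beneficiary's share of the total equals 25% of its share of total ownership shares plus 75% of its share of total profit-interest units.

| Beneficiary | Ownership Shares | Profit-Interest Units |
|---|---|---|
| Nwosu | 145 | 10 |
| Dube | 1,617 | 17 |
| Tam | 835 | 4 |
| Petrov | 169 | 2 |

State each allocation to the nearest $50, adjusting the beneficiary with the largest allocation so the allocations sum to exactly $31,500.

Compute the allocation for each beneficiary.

Ownership shares total 2,766; profit-interest units total 33.
Composite weights (25% ownership shares + 75% profit-interest units): Nwosu 0.2404; Dube 0.5325; Tam 0.1664; Petrov 0.0607.
Unrounded shares: Nwosu 7,571.92; Dube 16,774.17; Tam 5,240.94; Petrov 1,912.97.
Rounded to nearest $50: Nwosu $7,550; Dube $16,750; Tam $5,250; Petrov $1,900. Sum = $31,450.
Difference $31,500 − $31,450 = +$50 applied to largest allocation (Dube): Dube becomes $16,800.

Nwosu: $7,550 | Dube: $16,800 | Tam: $5,250 | Petrov: $1,900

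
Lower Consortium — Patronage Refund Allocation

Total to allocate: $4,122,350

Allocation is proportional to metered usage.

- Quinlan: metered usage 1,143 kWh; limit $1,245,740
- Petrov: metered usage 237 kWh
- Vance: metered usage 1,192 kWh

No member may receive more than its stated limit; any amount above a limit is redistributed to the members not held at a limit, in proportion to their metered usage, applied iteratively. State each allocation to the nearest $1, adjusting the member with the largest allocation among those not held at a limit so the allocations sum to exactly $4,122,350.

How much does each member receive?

Quinlan: $1,245,740 · Petrov: $477,086 · Vance: $2,399,524

Sum of metered usage: 2,572.
Unconstrained shares: Quinlan 1,831,977.47; Petrov 379,858.85; Vance 1,910,513.69.
Held at cap: Quinlan ($1,245,740); residual $2,876,610 reallocated over remaining metered usage 1,429.
Redistributed shares: Petrov 477,086.47 → $477,086; Vance 2,399,523.53 → $2,399,524.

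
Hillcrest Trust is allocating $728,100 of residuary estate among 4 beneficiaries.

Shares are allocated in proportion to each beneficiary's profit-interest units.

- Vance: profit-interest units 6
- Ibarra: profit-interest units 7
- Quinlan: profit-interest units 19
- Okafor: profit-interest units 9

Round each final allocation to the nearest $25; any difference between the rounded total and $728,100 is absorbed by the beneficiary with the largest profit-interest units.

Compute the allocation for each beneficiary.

Vance: $106,550; Ibarra: $124,300; Quinlan: $337,425; Okafor: $159,825

Profit-interest units total: 41.
Proportional shares: Vance 6/41 × $728,100 = 106,551.22; Ibarra 7/41 × $728,100 = 124,309.76; Quinlan 19/41 × $728,100 = 337,412.20; Okafor 9/41 × $728,100 = 159,826.83.
Rounded to nearest $25: Vance $106,550; Ibarra $124,300; Quinlan $337,400; Okafor $159,825. Sum = $728,075.
Difference $728,100 − $728,075 = +$25 applied to largest profit-interest units (Quinlan): Quinlan becomes $337,425.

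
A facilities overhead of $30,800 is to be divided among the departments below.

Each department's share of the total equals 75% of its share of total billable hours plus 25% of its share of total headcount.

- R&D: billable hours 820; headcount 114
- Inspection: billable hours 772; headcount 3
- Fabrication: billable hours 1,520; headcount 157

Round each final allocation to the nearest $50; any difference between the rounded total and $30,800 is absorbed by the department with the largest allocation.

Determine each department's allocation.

Totals — billable hours 3,112, headcount 274.
Blended shares (75% billable hours + 25% headcount): R&D 0.3016; Inspection 0.1888; Fabrication 0.5096.
Pro-rata amounts: R&D 9,290.41; Inspection 5,814.77; Fabrication 15,694.82.
Rounded to nearest $50: R&D $9,300; Inspection $5,800; Fabrication $15,700. Sum = $30,800.
Rounded total matches; no reconciliation needed.

R&D: $9,300 | Inspection: $5,800 | Fabrication: $15,700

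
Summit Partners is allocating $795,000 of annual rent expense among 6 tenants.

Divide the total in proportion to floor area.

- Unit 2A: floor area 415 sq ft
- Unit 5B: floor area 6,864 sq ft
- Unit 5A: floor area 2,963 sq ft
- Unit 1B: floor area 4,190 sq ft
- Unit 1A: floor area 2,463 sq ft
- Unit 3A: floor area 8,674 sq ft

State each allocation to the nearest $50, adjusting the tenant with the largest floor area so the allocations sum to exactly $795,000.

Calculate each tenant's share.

Unit 2A: $12,900; Unit 5B: $213,400; Unit 5A: $92,150; Unit 1B: $130,300; Unit 1A: $76,600; Unit 3A: $269,650

Total floor area = 415 + 6,864 + 2,963 + 4,190 + 2,463 + 8,674 = 25,569.
Unrounded shares: Unit 2A 12,903.32; Unit 5B 213,417.81; Unit 5A 92,126.60; Unit 1B 130,276.90; Unit 1A 76,580.43; Unit 3A 269,694.94.
At nearest $50: Unit 2A $12,900; Unit 5B $213,400; Unit 5A $92,150; Unit 1B $130,300; Unit 1A $76,600; Unit 3A $269,700. Sum = $795,050.
Difference $795,000 − $795,050 = −$50 applied to largest floor area (Unit 3A): Unit 3A becomes $269,650.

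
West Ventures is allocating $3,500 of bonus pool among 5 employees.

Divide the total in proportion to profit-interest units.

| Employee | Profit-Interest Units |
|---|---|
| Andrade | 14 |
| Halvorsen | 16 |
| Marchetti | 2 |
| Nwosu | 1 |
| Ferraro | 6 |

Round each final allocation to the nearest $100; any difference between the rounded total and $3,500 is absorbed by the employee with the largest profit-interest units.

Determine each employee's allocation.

Andrade: $1,300; Halvorsen: $1,400; Marchetti: $200; Nwosu: $100; Ferraro: $500

Profit-interest units total: 14 + 16 + 2 + 1 + 6 = 39.
Proportional shares: Andrade 1,256.41; Halvorsen 1,435.90; Marchetti 179.49; Nwosu 89.74; Ferraro 538.46.
At nearest $100: Andrade $1,300; Halvorsen $1,400; Marchetti $200; Nwosu $100; Ferraro $500. Sum = $3,500.
Sum already equals the total — no adjustment.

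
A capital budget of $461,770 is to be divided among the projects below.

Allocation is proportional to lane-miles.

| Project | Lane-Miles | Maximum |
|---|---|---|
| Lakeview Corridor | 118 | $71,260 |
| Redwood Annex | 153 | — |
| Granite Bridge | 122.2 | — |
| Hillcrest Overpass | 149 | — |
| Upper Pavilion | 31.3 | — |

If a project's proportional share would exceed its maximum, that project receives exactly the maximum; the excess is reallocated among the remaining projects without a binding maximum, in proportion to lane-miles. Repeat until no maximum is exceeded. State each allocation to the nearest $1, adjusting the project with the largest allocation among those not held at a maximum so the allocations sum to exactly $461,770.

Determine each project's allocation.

Sum of lane-miles: 573.5.
Unconstrained shares: Lakeview Corridor 95,011.09; Redwood Annex 123,192.35; Granite Bridge 98,392.84; Hillcrest Overpass 119,971.63; Upper Pavilion 25,202.09.
Cap binds for Lakeview Corridor ($71,260); residual $390,510 reallocated over remaining lane-miles 455.5.
Redistributed shares: Redwood Annex 131,170.21 → $131,170; Granite Bridge 104,764.70 → $104,765; Hillcrest Overpass 127,740.92 → $127,741; Upper Pavilion 26,834.17 → $26,834.

Lakeview Corridor: $71,260 · Redwood Annex: $131,170 · Granite Bridge: $104,765 · Hillcrest Overpass: $127,741 · Upper Pavilion: $26,834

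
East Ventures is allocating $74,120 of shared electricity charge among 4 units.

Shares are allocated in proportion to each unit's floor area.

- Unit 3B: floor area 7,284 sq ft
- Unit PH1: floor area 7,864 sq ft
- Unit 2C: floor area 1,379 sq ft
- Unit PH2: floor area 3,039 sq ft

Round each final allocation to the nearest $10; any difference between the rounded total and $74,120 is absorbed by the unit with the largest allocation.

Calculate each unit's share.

Sum of floor area: 19,566.
Unrounded shares: Unit 3B 7,284/19,566 × $74,120 = 27,593.28; Unit PH1 7,864/19,566 × $74,120 = 29,790.44; Unit 2C 1,379/19,566 × $74,120 = 5,223.93; Unit PH2 3,039/19,566 × $74,120 = 11,512.35.
After rounding ($10): Unit 3B $27,590; Unit PH1 $29,790; Unit 2C $5,220; Unit PH2 $11,510. Sum = $74,110.
Difference $74,120 − $74,110 = +$10 applied to largest allocation (Unit PH1): Unit PH1 becomes $29,800.

Unit 3B: $27,590 | Unit PH1: $29,800 | Unit 2C: $5,220 | Unit PH2: $11,510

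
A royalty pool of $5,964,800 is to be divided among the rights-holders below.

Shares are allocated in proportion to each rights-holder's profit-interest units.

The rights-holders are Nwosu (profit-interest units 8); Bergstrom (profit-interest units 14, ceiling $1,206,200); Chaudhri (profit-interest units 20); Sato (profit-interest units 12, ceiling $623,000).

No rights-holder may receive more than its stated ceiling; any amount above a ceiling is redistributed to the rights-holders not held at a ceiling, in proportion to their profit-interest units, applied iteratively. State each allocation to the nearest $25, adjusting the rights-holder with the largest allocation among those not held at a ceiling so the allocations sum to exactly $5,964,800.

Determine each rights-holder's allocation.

Profit-interest units total: 54.
Pro-rata shares before constraints: Nwosu 883,674.07; Bergstrom 1,546,429.63; Chaudhri 2,209,185.19; Sato 1,325,511.11.
Held at cap: Bergstrom ($1,206,200), Sato ($623,000); residual $4,135,600 reallocated over remaining profit-interest units 28.
Redistributed shares: Nwosu 1,181,600.00 → $1,181,600; Chaudhri 2,954,000.00 → $2,954,000.

Nwosu: $1,181,600 | Bergstrom: $1,206,200 | Chaudhri: $2,954,000 | Sato: $623,000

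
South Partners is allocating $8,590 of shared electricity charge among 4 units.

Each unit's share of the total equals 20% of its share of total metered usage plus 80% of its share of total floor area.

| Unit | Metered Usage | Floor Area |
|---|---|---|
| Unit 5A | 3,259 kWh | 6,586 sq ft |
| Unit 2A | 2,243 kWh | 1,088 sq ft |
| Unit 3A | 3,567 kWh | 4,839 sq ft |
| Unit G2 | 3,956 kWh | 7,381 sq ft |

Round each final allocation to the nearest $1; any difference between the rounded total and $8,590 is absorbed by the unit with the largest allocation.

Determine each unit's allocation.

Unit 5A: $2,705; Unit 2A: $672; Unit 3A: $2,142; Unit G2: $3,071

Metered usage total 13,025; floor area total 19,894.
Combined weights (20% metered usage + 80% floor area): Unit 5A 0.3149; Unit 2A 0.0782; Unit 3A 0.2494; Unit G2 0.3576.
Raw shares: Unit 5A 2,704.87; Unit 2A 671.68; Unit 3A 2,142.03; Unit G2 3,071.42.
After rounding ($1): Unit 5A $2,705; Unit 2A $672; Unit 3A $2,142; Unit G2 $3,071. Sum = $8,590.
Sum already equals the total — no adjustment.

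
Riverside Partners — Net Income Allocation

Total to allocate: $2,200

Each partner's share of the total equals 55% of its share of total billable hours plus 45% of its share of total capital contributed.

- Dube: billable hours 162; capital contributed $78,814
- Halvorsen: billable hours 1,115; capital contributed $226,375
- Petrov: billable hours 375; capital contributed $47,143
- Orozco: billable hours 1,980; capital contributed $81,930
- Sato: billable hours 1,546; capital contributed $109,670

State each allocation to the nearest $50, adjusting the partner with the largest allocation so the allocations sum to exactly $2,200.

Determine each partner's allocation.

Dube: $200 | Halvorsen: $700 | Petrov: $150 | Orozco: $600 | Sato: $550

Totals — billable hours 5,178, capital contributed 543,932.
Composite weights (55% billable hours + 45% capital contributed): Dube 0.0824; Halvorsen 0.3057; Petrov 0.0788; Orozco 0.2781; Sato 0.2549.
Pro-rata amounts: Dube 181.30; Halvorsen 672.57; Petrov 173.43; Orozco 611.81; Sato 560.88.
At nearest $50: Dube $200; Halvorsen $650; Petrov $150; Orozco $600; Sato $550. Sum = $2,150.
Difference $2,200 − $2,150 = +$50 applied to largest allocation (Halvorsen): Halvorsen becomes $700.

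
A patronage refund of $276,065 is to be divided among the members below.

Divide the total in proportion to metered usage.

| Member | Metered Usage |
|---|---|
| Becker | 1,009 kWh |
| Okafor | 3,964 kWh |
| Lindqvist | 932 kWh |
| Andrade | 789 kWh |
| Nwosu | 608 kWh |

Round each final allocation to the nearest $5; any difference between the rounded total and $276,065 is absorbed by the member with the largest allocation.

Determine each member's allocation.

Total metered usage = 7,302.
Pro-rata amounts: Becker 1,009/7,302 × $276,065 = 38,147.03; Okafor 3,964/7,302 × $276,065 = 149,866.02; Lindqvist 932/7,302 × $276,065 = 35,235.91; Andrade 789/7,302 × $276,065 = 29,829.54; Nwosu 608/7,302 × $276,065 = 22,986.51.
At nearest $5: Becker $38,145; Okafor $149,865; Lindqvist $35,235; Andrade $29,830; Nwosu $22,985. Sum = $276,060.
Difference $276,065 − $276,060 = +$5 applied to largest allocation (Okafor): Okafor becomes $149,870.

Becker: $38,145 · Okafor: $149,870 · Lindqvist: $35,235 · Andrade: $29,830 · Nwosu: $22,985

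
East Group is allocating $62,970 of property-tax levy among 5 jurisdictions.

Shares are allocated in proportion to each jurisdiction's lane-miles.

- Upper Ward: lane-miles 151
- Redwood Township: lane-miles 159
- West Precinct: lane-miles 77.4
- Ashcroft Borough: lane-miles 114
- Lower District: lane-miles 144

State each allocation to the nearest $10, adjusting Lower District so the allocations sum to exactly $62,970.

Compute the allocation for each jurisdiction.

Upper Ward: $14,730 · Redwood Township: $15,510 · West Precinct: $7,550 · Ashcroft Borough: $11,120 · Lower District: $14,060

Sum of lane-miles: 645.4.
Proportional shares: Upper Ward 151/645.4 × $62,970 = 14,732.68; Redwood Township 159/645.4 × $62,970 = 15,513.22; West Precinct 77.4/645.4 × $62,970 = 7,551.72; Ashcroft Borough 114/645.4 × $62,970 = 11,122.68; Lower District 144/645.4 × $62,970 = 14,049.71.
Rounded to nearest $10: Upper Ward $14,730; Redwood Township $15,510; West Precinct $7,550; Ashcroft Borough $11,120; Lower District $14,050. Sum = $62,960.
Difference $62,970 − $62,960 = +$10 applied to Lower District: Lower District becomes $14,060.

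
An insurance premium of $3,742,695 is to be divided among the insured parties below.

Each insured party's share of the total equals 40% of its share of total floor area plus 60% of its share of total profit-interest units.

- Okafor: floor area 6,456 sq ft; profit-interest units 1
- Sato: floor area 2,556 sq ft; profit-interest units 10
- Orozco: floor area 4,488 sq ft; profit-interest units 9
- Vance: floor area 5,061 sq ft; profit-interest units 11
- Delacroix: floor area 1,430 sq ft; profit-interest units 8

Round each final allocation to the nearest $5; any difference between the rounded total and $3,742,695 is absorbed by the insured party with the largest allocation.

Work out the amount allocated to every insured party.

Okafor: $541,055 · Sato: $767,210 · Orozco: $854,315 · Vance: $1,012,385 · Delacroix: $567,730

Totals — floor area 19,991, profit-interest units 39.
Combined weights (40% floor area + 60% profit-interest units): Okafor 0.1446; Sato 0.2050; Orozco 0.2283; Vance 0.2705; Delacroix 0.1517.
Pro-rata amounts: Okafor 541,054.26; Sato 767,211.93; Orozco 854,314.85; Vance 1,012,385.29; Delacroix 567,728.65.
Rounded to nearest $5: Okafor $541,055; Sato $767,210; Orozco $854,315; Vance $1,012,385; Delacroix $567,730. Sum = $3,742,695.
Rounded total matches; no reconciliation needed.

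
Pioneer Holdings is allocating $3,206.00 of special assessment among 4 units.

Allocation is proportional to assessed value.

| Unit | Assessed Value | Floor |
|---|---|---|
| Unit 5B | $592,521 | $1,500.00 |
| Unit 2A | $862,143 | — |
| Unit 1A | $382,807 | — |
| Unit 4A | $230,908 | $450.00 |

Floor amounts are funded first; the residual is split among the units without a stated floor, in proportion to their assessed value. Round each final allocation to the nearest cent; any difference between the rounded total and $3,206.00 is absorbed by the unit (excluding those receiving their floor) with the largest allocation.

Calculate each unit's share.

Fund the minimums — Unit 5B $1,500.00; Unit 4A $450.00. Residual $1,256.00.
Residual split over remaining assessed value 1,244,950: Unit 2A 869.7953 → $869.80; Unit 1A 386.2047 → $386.20.

Unit 5B: $1,500.00 | Unit 2A: $869.80 | Unit 1A: $386.20 | Unit 4A: $450.00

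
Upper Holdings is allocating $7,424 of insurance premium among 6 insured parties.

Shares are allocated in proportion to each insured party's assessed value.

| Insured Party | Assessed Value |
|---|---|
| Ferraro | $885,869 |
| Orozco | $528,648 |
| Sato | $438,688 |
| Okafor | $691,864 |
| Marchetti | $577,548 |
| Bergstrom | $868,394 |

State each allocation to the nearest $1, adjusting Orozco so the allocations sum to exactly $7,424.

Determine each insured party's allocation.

Assessed value total: 3,991,011.
Unrounded shares: Ferraro 885,869/3,991,011 × $7,424 = 1,647.88; Orozco 528,648/3,991,011 × $7,424 = 983.38; Sato 438,688/3,991,011 × $7,424 = 816.04; Okafor 691,864/3,991,011 × $7,424 = 1,286.99; Marchetti 577,548/3,991,011 × $7,424 = 1,074.34; Bergstrom 868,394/3,991,011 × $7,424 = 1,615.37.
At nearest $1: Ferraro $1,648; Orozco $983; Sato $816; Okafor $1,287; Marchetti $1,074; Bergstrom $1,615. Sum = $7,423.
Difference $7,424 − $7,423 = +$1 applied to Orozco: Orozco becomes $984.

Ferraro: $1,648; Orozco: $984; Sato: $816; Okafor: $1,287; Marchetti: $1,074; Bergstrom: $1,615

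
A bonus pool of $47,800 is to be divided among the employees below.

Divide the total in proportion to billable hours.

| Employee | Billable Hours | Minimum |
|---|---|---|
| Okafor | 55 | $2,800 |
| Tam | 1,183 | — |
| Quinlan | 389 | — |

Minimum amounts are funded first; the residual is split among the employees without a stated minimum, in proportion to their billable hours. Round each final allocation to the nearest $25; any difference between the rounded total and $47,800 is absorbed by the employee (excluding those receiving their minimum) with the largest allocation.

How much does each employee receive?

Okafor: $2,800 · Tam: $33,875 · Quinlan: $11,125

Guaranteed amounts: Okafor $2,800. Balance $45,000.
Balance split over remaining billable hours 1,572: Tam 33,864.50 → $33,875; Quinlan 11,135.50 → $11,125.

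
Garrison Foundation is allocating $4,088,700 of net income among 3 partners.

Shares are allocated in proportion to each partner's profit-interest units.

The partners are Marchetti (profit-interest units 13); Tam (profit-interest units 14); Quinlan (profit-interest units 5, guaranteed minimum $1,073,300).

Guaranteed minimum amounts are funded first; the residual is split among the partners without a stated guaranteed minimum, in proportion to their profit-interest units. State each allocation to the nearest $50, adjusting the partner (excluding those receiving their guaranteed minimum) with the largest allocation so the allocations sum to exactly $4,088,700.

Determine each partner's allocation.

Minimums first: Quinlan $1,073,300. Residual $3,015,400.
Residual split over remaining profit-interest units 27: Marchetti 1,451,859.26 → $1,451,850; Tam 1,563,540.74 → $1,563,550.

Marchetti: $1,451,850 | Tam: $1,563,550 | Quinlan: $1,073,300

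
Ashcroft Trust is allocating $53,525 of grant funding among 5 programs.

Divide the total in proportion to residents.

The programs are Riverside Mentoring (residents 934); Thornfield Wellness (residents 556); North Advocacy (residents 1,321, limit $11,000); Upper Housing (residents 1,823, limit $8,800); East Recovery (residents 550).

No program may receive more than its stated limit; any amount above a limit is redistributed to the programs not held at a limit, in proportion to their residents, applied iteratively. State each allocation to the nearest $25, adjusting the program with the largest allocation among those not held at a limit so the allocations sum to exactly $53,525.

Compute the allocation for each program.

Combined residents = 5,184.
Unconstrained shares: Riverside Mentoring 9,643.59; Thornfield Wellness 5,740.72; North Advocacy 13,639.38; Upper Housing 18,822.55; East Recovery 5,678.77.
Held at cap: North Advocacy ($11,000), Upper Housing ($8,800); residual $33,725 reallocated over remaining residents 2,040.
Shares after redistribution: Riverside Mentoring 15,440.76 → $15,450; Thornfield Wellness 9,191.72 → $9,200; East Recovery 9,092.52 → $9,100.
Rounding difference −$25 applied to Riverside Mentoring → $15,425.

Riverside Mentoring: $15,425 | Thornfield Wellness: $9,200 | North Advocacy: $11,000 | Upper Housing: $8,800 | East Recovery: $9,100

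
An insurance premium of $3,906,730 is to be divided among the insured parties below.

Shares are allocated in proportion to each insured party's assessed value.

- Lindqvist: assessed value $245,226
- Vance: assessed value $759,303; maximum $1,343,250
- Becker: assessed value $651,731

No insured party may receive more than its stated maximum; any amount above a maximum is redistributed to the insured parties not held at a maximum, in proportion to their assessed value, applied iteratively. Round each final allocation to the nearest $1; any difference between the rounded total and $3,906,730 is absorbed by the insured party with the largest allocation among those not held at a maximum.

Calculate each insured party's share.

Lindqvist: $700,850 | Vance: $1,343,250 | Becker: $1,862,630

Sum of assessed value: 1,656,260.
Unconstrained shares: Lindqvist 578,430.78; Vance 1,791,018.20; Becker 1,537,281.01.
Capped: Vance ($1,343,250); residual $2,563,480 reallocated over remaining assessed value 896,957.
Shares after redistribution: Lindqvist 700,849.59 → $700,850; Becker 1,862,630.41 → $1,862,630.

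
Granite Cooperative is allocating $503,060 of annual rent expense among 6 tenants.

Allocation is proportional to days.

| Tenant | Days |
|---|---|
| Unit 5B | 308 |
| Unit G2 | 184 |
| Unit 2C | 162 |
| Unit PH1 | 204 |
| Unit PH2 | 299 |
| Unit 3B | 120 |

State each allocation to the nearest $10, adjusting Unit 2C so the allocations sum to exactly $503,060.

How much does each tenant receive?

Total days = 1,277.
Raw shares: Unit 5B 308/1,277 × $503,060 = 121,333.19; Unit G2 184/1,277 × $503,060 = 72,484.76; Unit 2C 162/1,277 × $503,060 = 63,818.10; Unit PH1 204/1,277 × $503,060 = 80,363.54; Unit PH2 299/1,277 × $503,060 = 117,787.74; Unit 3B 120/1,277 × $503,060 = 47,272.67.
Rounded to nearest $10: Unit 5B $121,330; Unit G2 $72,480; Unit 2C $63,820; Unit PH1 $80,360; Unit PH2 $117,790; Unit 3B $47,270. Sum = $503,050.
Difference $503,060 − $503,050 = +$10 applied to Unit 2C: Unit 2C becomes $63,830.

Unit 5B: $121,330 · Unit G2: $72,480 · Unit 2C: $63,830 · Unit PH1: $80,360 · Unit PH2: $117,790 · Unit 3B: $47,270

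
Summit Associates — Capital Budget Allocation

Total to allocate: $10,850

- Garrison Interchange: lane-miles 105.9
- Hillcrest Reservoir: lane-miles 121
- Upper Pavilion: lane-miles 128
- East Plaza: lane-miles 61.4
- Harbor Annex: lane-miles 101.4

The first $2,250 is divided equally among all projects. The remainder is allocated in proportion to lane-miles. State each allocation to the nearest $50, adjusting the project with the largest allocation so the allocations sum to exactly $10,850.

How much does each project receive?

Garrison Interchange: $2,200 | Hillcrest Reservoir: $2,450 | Upper Pavilion: $2,600 | East Plaza: $1,450 | Harbor Annex: $2,150

$2,250 shared equally gives $450 per project.
Remainder $8,600 by lane-miles (total 517.7): Garrison Interchange 1,759.20 → $1,750; Hillcrest Reservoir 2,010.04 → $2,000; Upper Pavilion 2,126.33 → $2,150; East Plaza 1,019.97 → $1,000; Harbor Annex 1,684.45 → $1,700.
Totals: Garrison Interchange $450 + $1,750 = $2,200; Hillcrest Reservoir $450 + $2,000 = $2,450; Upper Pavilion $450 + $2,150 = $2,600; East Plaza $450 + $1,000 = $1,450; Harbor Annex $450 + $1,700 = $2,150.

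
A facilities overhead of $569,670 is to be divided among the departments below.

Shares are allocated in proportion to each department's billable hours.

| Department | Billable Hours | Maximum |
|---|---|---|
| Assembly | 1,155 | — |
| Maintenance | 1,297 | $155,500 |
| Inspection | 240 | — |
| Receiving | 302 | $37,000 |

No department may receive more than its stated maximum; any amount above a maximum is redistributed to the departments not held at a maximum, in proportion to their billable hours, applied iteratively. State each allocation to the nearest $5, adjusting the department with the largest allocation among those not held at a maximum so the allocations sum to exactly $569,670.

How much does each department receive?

Assembly: $312,280 | Maintenance: $155,500 | Inspection: $64,890 | Receiving: $37,000

Total billable hours = 2,994.
Proportional shares (ignoring caps): Assembly 219,762.47; Maintenance 246,780.89; Inspection 45,664.93; Receiving 57,461.70.
Held at cap: Maintenance ($155,500), Receiving ($37,000); remaining pool $377,170 reallocated over remaining billable hours 1,395.
Shares after redistribution: Assembly 312,280.54 → $312,280; Inspection 64,889.46 → $64,890.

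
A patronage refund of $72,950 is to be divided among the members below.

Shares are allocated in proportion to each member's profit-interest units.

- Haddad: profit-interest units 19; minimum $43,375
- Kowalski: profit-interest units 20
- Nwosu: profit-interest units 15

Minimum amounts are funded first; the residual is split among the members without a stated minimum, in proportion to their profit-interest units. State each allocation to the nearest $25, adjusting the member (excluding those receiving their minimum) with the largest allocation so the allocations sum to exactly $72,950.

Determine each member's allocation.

Minimums first: Haddad $43,375. Remaining pool $29,575.
Remaining pool split over remaining profit-interest units 35: Kowalski 16,900.00 → $16,900; Nwosu 12,675.00 → $12,675.

Haddad: $43,375 · Kowalski: $16,900 · Nwosu: $12,675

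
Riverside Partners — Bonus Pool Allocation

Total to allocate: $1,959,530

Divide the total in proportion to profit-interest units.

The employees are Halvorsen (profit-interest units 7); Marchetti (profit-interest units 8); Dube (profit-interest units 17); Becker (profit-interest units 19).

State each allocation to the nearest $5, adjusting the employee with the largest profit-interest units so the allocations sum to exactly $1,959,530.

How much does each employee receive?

Halvorsen: $268,955 | Marchetti: $307,375 | Dube: $653,175 | Becker: $730,025

Profit-interest units total: 51.
Pro-rata amounts: Halvorsen 7/51 × $1,959,530 = 268,955.10; Marchetti 8/51 × $1,959,530 = 307,377.25; Dube 17/51 × $1,959,530 = 653,176.67; Becker 19/51 × $1,959,530 = 730,020.98.
Rounded to nearest $5: Halvorsen $268,955; Marchetti $307,375; Dube $653,175; Becker $730,020. Sum = $1,959,525.
Difference $1,959,530 − $1,959,525 = +$5 applied to largest profit-interest units (Becker): Becker becomes $730,025.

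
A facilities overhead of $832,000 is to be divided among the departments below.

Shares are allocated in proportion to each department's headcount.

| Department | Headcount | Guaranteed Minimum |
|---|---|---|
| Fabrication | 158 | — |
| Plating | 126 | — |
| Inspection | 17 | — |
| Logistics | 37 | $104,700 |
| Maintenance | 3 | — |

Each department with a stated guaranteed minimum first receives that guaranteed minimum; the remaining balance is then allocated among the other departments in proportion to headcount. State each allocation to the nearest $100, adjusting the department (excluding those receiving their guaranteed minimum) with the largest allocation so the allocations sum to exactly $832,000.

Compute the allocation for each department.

Minimums first: Logistics $104,700. Remaining pool $727,300.
Remaining pool split over remaining headcount 304: Fabrication 378,004.61 → $378,000; Plating 301,446.71 → $301,400; Inspection 40,671.38 → $40,700; Maintenance 7,177.30 → $7,200.

Fabrication: $378,000 | Plating: $301,400 | Inspection: $40,700 | Logistics: $104,700 | Maintenance: $7,200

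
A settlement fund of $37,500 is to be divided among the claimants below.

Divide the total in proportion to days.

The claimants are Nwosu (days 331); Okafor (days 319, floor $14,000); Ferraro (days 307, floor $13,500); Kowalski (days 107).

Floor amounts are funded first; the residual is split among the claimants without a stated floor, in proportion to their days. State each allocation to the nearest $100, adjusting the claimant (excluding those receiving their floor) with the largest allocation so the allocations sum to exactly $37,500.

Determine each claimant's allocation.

Guaranteed amounts: Okafor $14,000; Ferraro $13,500. Balance $10,000.
Balance split over remaining days 438: Nwosu 7,557.08 → $7,600; Kowalski 2,442.92 → $2,400.

Nwosu: $7,600 | Okafor: $14,000 | Ferraro: $13,500 | Kowalski: $2,400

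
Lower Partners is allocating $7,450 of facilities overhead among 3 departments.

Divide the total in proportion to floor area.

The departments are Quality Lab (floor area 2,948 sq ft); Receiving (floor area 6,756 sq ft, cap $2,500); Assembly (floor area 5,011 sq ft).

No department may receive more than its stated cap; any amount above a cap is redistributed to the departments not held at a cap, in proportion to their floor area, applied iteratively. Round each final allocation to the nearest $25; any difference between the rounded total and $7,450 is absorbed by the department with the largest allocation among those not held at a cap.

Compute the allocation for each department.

Quality Lab: $1,825; Receiving: $2,500; Assembly: $3,125

Combined floor area = 14,715.
Unconstrained shares: Quality Lab 1,492.53; Receiving 3,420.47; Assembly 2,537.00.
Capped: Receiving ($2,500); remaining pool $4,950 reallocated over remaining floor area 7,959.
Redistributed shares: Quality Lab 1,833.47 → $1,825; Assembly 3,116.53 → $3,125.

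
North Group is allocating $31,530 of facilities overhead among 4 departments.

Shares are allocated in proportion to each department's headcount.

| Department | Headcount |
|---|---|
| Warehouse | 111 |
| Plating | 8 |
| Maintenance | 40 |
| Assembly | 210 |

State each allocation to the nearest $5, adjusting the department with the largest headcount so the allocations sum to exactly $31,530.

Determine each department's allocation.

Warehouse: $9,485 · Plating: $685 · Maintenance: $3,420 · Assembly: $17,940

Headcount total: 111 + 8 + 40 + 210 = 369.
Proportional shares: Warehouse 9,484.63; Plating 683.58; Maintenance 3,417.89; Assembly 17,943.90.
Rounded to nearest $5: Warehouse $9,485; Plating $685; Maintenance $3,420; Assembly $17,945. Sum = $31,535.
Difference $31,530 − $31,535 = −$5 applied to largest headcount (Assembly): Assembly becomes $17,940.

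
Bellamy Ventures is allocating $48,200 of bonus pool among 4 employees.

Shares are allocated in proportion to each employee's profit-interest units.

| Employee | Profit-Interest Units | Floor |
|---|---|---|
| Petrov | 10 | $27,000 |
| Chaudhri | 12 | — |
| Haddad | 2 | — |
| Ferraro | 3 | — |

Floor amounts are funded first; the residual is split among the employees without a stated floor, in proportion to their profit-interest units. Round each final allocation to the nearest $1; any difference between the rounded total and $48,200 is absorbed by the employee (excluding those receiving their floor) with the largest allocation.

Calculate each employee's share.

Guaranteed amounts: Petrov $27,000. Balance $21,200.
Balance split over remaining profit-interest units 17: Chaudhri 14,964.71 → $14,965; Haddad 2,494.12 → $2,494; Ferraro 3,741.18 → $3,741.

Petrov: $27,000 · Chaudhri: $14,965 · Haddad: $2,494 · Ferraro: $3,741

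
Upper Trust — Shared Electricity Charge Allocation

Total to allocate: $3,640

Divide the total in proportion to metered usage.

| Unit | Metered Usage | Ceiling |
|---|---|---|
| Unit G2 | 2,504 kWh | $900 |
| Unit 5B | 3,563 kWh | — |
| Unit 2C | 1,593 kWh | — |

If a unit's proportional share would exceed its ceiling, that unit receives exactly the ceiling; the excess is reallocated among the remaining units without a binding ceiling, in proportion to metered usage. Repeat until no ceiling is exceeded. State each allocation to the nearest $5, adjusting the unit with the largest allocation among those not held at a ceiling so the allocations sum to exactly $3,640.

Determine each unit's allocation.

Combined metered usage = 7,660.
Proportional shares (ignoring caps): Unit G2 1,189.89; Unit 5B 1,693.12; Unit 2C 756.99.
Held at cap: Unit G2 ($900); remaining pool $2,740 reallocated over remaining metered usage 5,156.
Redistributed shares: Unit 5B 1,893.45 → $1,895; Unit 2C 846.55 → $845.

Unit G2: $900 · Unit 5B: $1,895 · Unit 2C: $845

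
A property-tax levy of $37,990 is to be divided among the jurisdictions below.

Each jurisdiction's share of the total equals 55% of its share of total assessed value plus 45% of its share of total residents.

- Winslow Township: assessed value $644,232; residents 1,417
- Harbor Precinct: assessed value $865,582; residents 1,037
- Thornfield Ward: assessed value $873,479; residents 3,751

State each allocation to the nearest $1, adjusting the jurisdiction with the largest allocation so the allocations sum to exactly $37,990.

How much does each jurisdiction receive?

Winslow Township: $9,552 | Harbor Precinct: $10,446 | Thornfield Ward: $17,992

Totals — assessed value 2,383,293, residents 6,205.
Blended shares (55% assessed value + 45% residents): Winslow Township 0.2514; Harbor Precinct 0.2750; Thornfield Ward 0.4736.
Pro-rata amounts: Winslow Township 9,552.03; Harbor Precinct 10,445.68; Thornfield Ward 17,992.30.
After rounding ($1): Winslow Township $9,552; Harbor Precinct $10,446; Thornfield Ward $17,992. Sum = $37,990.
No rounding difference to absorb.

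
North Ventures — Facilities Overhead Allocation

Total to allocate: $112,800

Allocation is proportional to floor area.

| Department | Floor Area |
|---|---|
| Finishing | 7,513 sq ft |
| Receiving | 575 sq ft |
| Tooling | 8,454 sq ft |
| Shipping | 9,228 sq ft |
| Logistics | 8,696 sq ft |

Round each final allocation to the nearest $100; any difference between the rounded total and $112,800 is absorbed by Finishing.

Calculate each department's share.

Finishing: $24,500 | Receiving: $1,900 | Tooling: $27,700 | Shipping: $30,200 | Logistics: $28,500

Floor area total: 34,466.
Unrounded shares: Finishing 7,513/34,466 × $112,800 = 24,588.48; Receiving 575/34,466 × $112,800 = 1,881.85; Tooling 8,454/34,466 × $112,800 = 27,668.17; Shipping 9,228/34,466 × $112,800 = 30,201.31; Logistics 8,696/34,466 × $112,800 = 28,460.19.
Rounded to nearest $100: Finishing $24,600; Receiving $1,900; Tooling $27,700; Shipping $30,200; Logistics $28,500. Sum = $112,900.
Difference $112,800 − $112,900 = −$100 applied to Finishing: Finishing becomes $24,500.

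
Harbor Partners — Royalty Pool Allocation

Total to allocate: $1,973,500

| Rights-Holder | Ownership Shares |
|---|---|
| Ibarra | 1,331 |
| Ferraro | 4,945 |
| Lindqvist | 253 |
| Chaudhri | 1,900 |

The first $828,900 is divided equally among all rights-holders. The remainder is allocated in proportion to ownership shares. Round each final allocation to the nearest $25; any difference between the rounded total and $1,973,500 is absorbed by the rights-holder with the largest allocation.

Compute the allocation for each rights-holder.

Ibarra: $387,975; Ferraro: $878,725; Lindqvist: $241,575; Chaudhri: $465,225

Equal tier: $828,900 ÷ 4 = $207,225 apiece.
Remainder $1,144,600 by ownership shares (total 8,429): Ibarra 180,740.61 → $180,750; Ferraro 671,496.86 → $671,500; Lindqvist 34,355.65 → $34,350; Chaudhri 258,006.88 → $258,000.
Totals: Ibarra $207,225 + $180,750 = $387,975; Ferraro $207,225 + $671,500 = $878,725; Lindqvist $207,225 + $34,350 = $241,575; Chaudhri $207,225 + $258,000 = $465,225.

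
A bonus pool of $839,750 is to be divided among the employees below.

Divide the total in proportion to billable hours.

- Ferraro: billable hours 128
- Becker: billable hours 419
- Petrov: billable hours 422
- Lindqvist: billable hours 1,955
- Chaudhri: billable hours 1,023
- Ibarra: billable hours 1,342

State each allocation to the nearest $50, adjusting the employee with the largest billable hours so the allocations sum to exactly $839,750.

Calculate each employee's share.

Sum of billable hours: 5,289.
Raw shares: Ferraro 128/5,289 × $839,750 = 20,322.93; Becker 419/5,289 × $839,750 = 66,525.86; Petrov 422/5,289 × $839,750 = 67,002.17; Lindqvist 1,955/5,289 × $839,750 = 310,401.07; Chaudhri 1,023/5,289 × $839,750 = 162,424.70; Ibarra 1,342/5,289 × $839,750 = 213,073.27.
After rounding ($50): Ferraro $20,300; Becker $66,550; Petrov $67,000; Lindqvist $310,400; Chaudhri $162,400; Ibarra $213,050. Sum = $839,700.
Difference $839,750 − $839,700 = +$50 applied to largest billable hours (Lindqvist): Lindqvist becomes $310,450.

Ferraro: $20,300; Becker: $66,550; Petrov: $67,000; Lindqvist: $310,450; Chaudhri: $162,400; Ibarra: $213,050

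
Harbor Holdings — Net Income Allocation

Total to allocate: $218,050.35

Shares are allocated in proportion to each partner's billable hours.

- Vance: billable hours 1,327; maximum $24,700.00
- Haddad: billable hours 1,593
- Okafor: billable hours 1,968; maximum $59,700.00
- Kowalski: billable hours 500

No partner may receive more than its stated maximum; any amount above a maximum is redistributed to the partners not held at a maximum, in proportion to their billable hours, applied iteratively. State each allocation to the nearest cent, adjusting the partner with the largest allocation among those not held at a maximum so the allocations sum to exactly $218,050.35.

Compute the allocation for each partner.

Total billable hours = 5,388.
Pro-rata shares before constraints: Vance 53,703.19496; Haddad 64,468.1157; Okafor 79,644.2258; Kowalski 20,234.8135.
Held at cap: Vance ($24,700.00), Okafor ($59,700.00); remaining pool $133,650.35 reallocated over remaining billable hours 2,093.
Shares after redistribution: Haddad 101,722.4116 → $101,722.41; Kowalski 31,927.9384 → $31,927.94.

Vance: $24,700.00 | Haddad: $101,722.41 | Okafor: $59,700.00 | Kowalski: $31,927.94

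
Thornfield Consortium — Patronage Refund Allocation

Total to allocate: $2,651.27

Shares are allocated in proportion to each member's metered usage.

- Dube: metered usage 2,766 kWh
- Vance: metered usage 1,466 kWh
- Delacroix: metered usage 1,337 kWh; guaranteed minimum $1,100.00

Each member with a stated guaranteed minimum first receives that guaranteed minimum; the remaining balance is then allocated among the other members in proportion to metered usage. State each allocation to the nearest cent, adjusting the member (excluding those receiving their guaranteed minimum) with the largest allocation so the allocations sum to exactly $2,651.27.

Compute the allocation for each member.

Dube: $1,013.90; Vance: $537.37; Delacroix: $1,100.00

Minimums first: Delacroix $1,100.00. Residual $1,551.27.
Residual split over remaining metered usage 4,232: Dube 1,013.8972 → $1,013.90; Vance 537.3728 → $537.37.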